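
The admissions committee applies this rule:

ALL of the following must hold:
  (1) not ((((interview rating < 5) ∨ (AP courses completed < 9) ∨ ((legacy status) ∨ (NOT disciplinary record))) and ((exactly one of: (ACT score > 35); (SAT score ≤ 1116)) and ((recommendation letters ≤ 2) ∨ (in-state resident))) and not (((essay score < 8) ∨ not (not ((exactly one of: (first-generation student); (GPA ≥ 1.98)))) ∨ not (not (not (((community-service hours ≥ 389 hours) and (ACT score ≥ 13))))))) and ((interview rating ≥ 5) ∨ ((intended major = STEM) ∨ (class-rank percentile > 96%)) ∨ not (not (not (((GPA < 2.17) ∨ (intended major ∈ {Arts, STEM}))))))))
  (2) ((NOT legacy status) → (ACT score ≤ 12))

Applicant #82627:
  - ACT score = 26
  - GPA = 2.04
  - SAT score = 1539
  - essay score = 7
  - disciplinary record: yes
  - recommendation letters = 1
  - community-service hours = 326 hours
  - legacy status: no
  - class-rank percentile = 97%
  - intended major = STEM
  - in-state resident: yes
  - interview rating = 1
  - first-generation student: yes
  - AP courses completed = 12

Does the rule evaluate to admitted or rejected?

Rejected

Atomic conditions:
  interview rating < 5: 1 < 5 is true
  AP courses completed < 9: 12 < 9 is false
  legacy status: no → false
  NOT disciplinary record: yes → false
  ACT score > 35: 26 > 35 is false
  SAT score ≤ 1116: 1539 ≤ 1116 is false
  recommendation letters ≤ 2: 1 ≤ 2 is true
  in-state resident: yes → true
  essay score < 8: 7 < 8 is true
  first-generation student: yes → true
  GPA ≥ 1.98: 2.04 ≥ 1.98 is true
  community-service hours ≥ 389 hours: 326 ≥ 389 is false
  ACT score ≥ 13: 26 ≥ 13 is true
  interview rating ≥ 5: 1 ≥ 5 is false
  intended major = STEM: STEM == STEM is true
  class-rank percentile > 96%: 97 > 96 is true
  GPA < 2.17: 2.04 < 2.17 is true
  intended major ∈ {Arts, STEM}: STEM is in the set → true
  NOT legacy status: no → true
  ACT score ≤ 12: 26 ≤ 12 is false
Combine:
[1.1.1.3] false OR false = false
[1.1.1] true OR false OR false = true
[1.1.2.1] exactly-one(false, false) = false
[1.1.2.2] true OR true = true
[1.1.2] false AND true = false
[1.1.3.1.2.1.1] exactly-one(true, true) = false
[1.1.3.1.2.1] NOT false = true
[1.1.3.1.2] NOT true = false
[1.1.3.1.3.1.1.1] false AND true = false
[1.1.3.1.3.1.1] NOT false = true
[1.1.3.1.3.1] NOT true = false
[1.1.3.1.3] NOT false = true
[1.1.3.1] true OR false OR true = true
[1.1.3] NOT true = false
[1.1.4.2] true OR true = true
[1.1.4.3.1.1.1] true OR true = true
[1.1.4.3.1.1] NOT true = false
[1.1.4.3.1] NOT false = true
[1.1.4.3] NOT true = false
[1.1.4] false OR true OR false = true
[1.1] true AND false AND false AND true = false
[1] NOT false = true
[2] true → false = false
[root] true AND false = false
Overall: false → rejected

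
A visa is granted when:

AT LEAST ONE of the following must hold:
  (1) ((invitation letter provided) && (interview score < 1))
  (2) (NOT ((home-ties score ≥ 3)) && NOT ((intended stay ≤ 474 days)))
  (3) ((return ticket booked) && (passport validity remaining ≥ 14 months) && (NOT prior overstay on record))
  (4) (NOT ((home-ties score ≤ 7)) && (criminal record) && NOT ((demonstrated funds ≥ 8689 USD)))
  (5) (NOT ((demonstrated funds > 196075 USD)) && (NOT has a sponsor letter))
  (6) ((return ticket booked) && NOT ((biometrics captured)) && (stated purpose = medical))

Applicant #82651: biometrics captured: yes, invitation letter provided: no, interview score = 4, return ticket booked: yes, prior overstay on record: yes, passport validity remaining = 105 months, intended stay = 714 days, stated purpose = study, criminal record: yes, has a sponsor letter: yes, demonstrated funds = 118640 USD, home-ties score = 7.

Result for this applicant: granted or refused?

Refused

Atomic conditions:
  invitation letter provided: no → false
  interview score < 1: 4 < 1 is false
  home-ties score ≥ 3: 7 ≥ 3 is true
  intended stay ≤ 474 days: 714 ≤ 474 is false
  return ticket booked: yes → true
  passport validity remaining ≥ 14 months: 105 ≥ 14 is true
  NOT prior overstay on record: yes → false
  home-ties score ≤ 7: 7 ≤ 7 is true
  criminal record: yes → true
  demonstrated funds ≥ 8689 USD: 118640 ≥ 8689 is true
  demonstrated funds > 196075 USD: 118640 > 196075 is false
  NOT has a sponsor letter: yes → false
  biometrics captured: yes → true
  stated purpose = medical: study == medical is false
Combine:
[1] false AND false = false
[2.1] NOT true = false
[2.2] NOT false = true
[2] false AND true = false
[3] true AND true AND false = false
[4.1] NOT true = false
[4.3] NOT true = false
[4] false AND true AND false = false
[5.1] NOT false = true
[5] true AND false = false
[6.2] NOT true = false
[6] true AND false AND false = false
[root] false OR false OR false OR false OR false OR false = false
Overall: false → refused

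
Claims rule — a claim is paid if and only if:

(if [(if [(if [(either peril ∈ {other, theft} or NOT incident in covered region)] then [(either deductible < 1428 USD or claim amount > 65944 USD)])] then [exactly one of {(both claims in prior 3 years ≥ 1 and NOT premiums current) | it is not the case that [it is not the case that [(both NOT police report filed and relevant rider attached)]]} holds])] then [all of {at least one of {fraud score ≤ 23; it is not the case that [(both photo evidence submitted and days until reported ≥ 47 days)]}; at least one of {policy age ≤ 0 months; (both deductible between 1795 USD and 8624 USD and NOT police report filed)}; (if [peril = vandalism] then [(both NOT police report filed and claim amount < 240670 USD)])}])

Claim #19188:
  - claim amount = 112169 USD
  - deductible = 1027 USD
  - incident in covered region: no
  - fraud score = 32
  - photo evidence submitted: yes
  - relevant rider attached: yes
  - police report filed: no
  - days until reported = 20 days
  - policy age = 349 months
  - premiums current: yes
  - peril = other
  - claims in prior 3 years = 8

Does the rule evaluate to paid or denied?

Atomic conditions:
  peril ∈ {other, theft}: other is in the set → true
  NOT incident in covered region: no → true
  deductible < 1428 USD: 1027 < 1428 is true
  claim amount > 65944 USD: 112169 > 65944 is true
  claims in prior 3 years ≥ 1: 8 ≥ 1 is true
  NOT premiums current: yes → false
  NOT police report filed: no → true
  relevant rider attached: yes → true
  fraud score ≤ 23: 32 ≤ 23 is false
  photo evidence submitted: yes → true
  days until reported ≥ 47 days: 20 ≥ 47 is false
  policy age ≤ 0 months: 349 ≤ 0 is false
  deductible between 1795 USD and 8624 USD: 1027 in [1795, 8624] is false
  peril = vandalism: other == vandalism is false
  claim amount < 240670 USD: 112169 < 240670 is true
Combine:
[1.1.1] true OR true = true
[1.1.2] true OR true = true
[1.1] true → true = true
[1.2.1] true AND false = false
[1.2.2.1.1] true AND true = true
[1.2.2.1] NOT true = false
[1.2.2] NOT false = true
[1.2] exactly-one(false, true) = true
[1] true → true = true
[2.1.2.1] true AND false = false
[2.1.2] NOT false = true
[2.1] false OR true = true
[2.2.2] false AND true = false
[2.2] false OR false = false
[2.3.2] true AND true = true
[2.3] false → true (antecedent false ⇒ implication holds) = true
[2] true AND false AND true = false
[root] true → false = false
Overall: false → denied

Denied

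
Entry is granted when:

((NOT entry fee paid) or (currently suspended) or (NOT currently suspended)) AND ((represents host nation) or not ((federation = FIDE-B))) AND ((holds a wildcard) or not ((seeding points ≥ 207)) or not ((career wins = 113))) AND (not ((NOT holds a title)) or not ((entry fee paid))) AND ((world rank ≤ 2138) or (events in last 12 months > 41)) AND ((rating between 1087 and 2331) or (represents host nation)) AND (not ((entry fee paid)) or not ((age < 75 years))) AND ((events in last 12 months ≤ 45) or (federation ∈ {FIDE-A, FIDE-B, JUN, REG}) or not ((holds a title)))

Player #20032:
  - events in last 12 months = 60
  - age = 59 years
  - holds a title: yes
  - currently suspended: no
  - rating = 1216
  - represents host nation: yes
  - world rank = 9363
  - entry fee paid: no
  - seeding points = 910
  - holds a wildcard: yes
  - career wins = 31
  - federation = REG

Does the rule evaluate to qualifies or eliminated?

Atomic conditions:
  NOT entry fee paid: no → true
  currently suspended: no → false
  NOT currently suspended: no → true
  represents host nation: yes → true
  federation = FIDE-B: REG == FIDE-B is false
  holds a wildcard: yes → true
  seeding points ≥ 207: 910 ≥ 207 is true
  career wins = 113: 31 == 113 is false
  NOT holds a title: yes → false
  entry fee paid: no → false
  world rank ≤ 2138: 9363 ≤ 2138 is false
  events in last 12 months > 41: 60 > 41 is true
  rating between 1087 and 2331: 1216 in [1087, 2331] is true
  age < 75 years: 59 < 75 is true
  events in last 12 months ≤ 45: 60 ≤ 45 is false
  federation ∈ {FIDE-A, FIDE-B, JUN, REG}: REG is in the set → true
  holds a title: yes → true
Combine:
[1] true OR false OR true = true
[2.2] NOT false = true
[2] true OR true = true
[3.2] NOT true = false
[3.3] NOT false = true
[3] true OR false OR true = true
[4.1] NOT false = true
[4.2] NOT false = true
[4] true OR true = true
[5] false OR true = true
[6] true OR true = true
[7.1] NOT false = true
[7.2] NOT true = false
[7] true OR false = true
[8.3] NOT true = false
[8] false OR true OR false = true
[root] true AND true AND true AND true AND true AND true AND true AND true = true
Overall: true → qualifies

Qualifies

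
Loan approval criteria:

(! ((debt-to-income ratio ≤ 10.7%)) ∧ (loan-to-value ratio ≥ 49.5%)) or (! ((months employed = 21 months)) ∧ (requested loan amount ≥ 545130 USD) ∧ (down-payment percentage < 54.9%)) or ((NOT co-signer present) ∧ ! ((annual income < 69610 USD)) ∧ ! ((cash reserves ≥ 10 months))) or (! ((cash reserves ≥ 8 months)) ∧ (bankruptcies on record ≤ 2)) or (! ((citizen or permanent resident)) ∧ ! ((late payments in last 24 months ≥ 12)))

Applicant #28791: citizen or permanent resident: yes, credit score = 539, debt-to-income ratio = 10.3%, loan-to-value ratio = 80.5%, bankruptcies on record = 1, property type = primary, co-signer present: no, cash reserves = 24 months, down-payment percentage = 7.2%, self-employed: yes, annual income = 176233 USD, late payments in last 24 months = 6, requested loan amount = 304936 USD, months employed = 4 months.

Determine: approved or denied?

Atomic conditions:
  debt-to-income ratio ≤ 10.7%: 10.3 ≤ 10.7 is true
  loan-to-value ratio ≥ 49.5%: 80.5 ≥ 49.5 is true
  months employed = 21 months: 4 == 21 is false
  requested loan amount ≥ 545130 USD: 304936 ≥ 545130 is false
  down-payment percentage < 54.9%: 7.2 < 54.9 is true
  NOT co-signer present: no → true
  annual income < 69610 USD: 176233 < 69610 is false
  cash reserves ≥ 10 months: 24 ≥ 10 is true
  cash reserves ≥ 8 months: 24 ≥ 8 is true
  bankruptcies on record ≤ 2: 1 ≤ 2 is true
  citizen or permanent resident: yes → true
  late payments in last 24 months ≥ 12: 6 ≥ 12 is false
Combine:
[1.1] NOT true = false
[1] false AND true = false
[2.1] NOT false = true
[2] true AND false AND true = false
[3.2] NOT false = true
[3.3] NOT true = false
[3] true AND true AND false = false
[4.1] NOT true = false
[4] false AND true = false
[5.1] NOT true = false
[5.2] NOT false = true
[5] false AND true = false
[root] false OR false OR false OR false OR false = false
Overall: false → denied

Denied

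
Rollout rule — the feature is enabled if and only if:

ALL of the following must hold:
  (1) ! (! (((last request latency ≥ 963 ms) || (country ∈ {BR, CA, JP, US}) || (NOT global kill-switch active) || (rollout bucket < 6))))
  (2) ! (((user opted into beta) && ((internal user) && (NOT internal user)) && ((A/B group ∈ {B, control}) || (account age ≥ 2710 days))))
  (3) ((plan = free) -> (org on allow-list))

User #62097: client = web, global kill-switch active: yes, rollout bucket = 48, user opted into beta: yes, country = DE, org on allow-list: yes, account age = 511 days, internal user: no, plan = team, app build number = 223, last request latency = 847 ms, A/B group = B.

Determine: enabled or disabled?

Disabled

Atomic conditions:
  last request latency ≥ 963 ms: 847 ≥ 963 is false
  country ∈ {BR, CA, JP, US}: DE is not in the set → false
  NOT global kill-switch active: yes → false
  rollout bucket < 6: 48 < 6 is false
  user opted into beta: yes → true
  internal user: no → false
  NOT internal user: no → true
  A/B group ∈ {B, control}: B is in the set → true
  account age ≥ 2710 days: 511 ≥ 2710 is false
  plan = free: team == free is false
  org on allow-list: yes → true
Combine:
[1.1.1] false OR false OR false OR false = false
[1.1] NOT false = true
[1] NOT true = false
[2.1.2] false AND true = false
[2.1.3] true OR false = true
[2.1] true AND false AND true = false
[2] NOT false = true
[3] false → true (antecedent false ⇒ implication holds) = true
[root] false AND true AND true = false
Overall: false → disabled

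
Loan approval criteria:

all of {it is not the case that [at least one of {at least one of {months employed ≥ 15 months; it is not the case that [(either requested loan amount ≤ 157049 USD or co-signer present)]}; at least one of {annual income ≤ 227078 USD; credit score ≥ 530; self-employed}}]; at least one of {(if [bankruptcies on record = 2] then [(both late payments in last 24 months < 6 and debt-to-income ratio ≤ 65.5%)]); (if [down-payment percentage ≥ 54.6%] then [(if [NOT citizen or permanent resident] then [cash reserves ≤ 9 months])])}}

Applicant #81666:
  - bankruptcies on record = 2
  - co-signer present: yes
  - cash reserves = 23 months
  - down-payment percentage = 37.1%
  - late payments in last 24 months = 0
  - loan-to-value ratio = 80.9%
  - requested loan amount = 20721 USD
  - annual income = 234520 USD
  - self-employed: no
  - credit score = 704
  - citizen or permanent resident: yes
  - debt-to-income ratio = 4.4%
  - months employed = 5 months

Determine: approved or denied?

Atomic conditions:
  months employed ≥ 15 months: 5 ≥ 15 is false
  requested loan amount ≤ 157049 USD: 20721 ≤ 157049 is true
  co-signer present: yes → true
  annual income ≤ 227078 USD: 234520 ≤ 227078 is false
  credit score ≥ 530: 704 ≥ 530 is true
  self-employed: no → false
  bankruptcies on record = 2: 2 == 2 is true
  late payments in last 24 months < 6: 0 < 6 is true
  debt-to-income ratio ≤ 65.5%: 4.4 ≤ 65.5 is true
  down-payment percentage ≥ 54.6%: 37.1 ≥ 54.6 is false
  NOT citizen or permanent resident: yes → false
  cash reserves ≤ 9 months: 23 ≤ 9 is false
Combine:
[1.1.1.2.1] true OR true = true
[1.1.1.2] NOT true = false
[1.1.1] false OR false = false
[1.1.2] false OR true OR false = true
[1.1] false OR true = true
[1] NOT true = false
[2.1.2] true AND true = true
[2.1] true → true = true
[2.2.2] false → false (antecedent false ⇒ implication holds) = true
[2.2] false → true (antecedent false ⇒ implication holds) = true
[2] true OR true = true
[root] false AND true = false
Overall: false → denied

Denied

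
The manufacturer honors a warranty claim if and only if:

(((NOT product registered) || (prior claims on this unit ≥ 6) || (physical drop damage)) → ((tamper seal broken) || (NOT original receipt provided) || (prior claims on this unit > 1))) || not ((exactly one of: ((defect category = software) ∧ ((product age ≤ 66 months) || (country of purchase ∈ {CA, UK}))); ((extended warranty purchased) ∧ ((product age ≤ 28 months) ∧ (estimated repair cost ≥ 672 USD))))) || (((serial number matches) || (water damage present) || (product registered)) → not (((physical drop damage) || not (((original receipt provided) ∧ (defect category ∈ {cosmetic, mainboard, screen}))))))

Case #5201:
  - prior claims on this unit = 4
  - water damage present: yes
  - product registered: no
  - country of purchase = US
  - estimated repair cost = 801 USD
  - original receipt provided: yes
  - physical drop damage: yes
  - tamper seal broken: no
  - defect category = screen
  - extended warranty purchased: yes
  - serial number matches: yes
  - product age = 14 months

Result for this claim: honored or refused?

Honored

Atomic conditions:
  NOT product registered: no → true
  prior claims on this unit ≥ 6: 4 ≥ 6 is false
  physical drop damage: yes → true
  tamper seal broken: no → false
  NOT original receipt provided: yes → false
  prior claims on this unit > 1: 4 > 1 is true
  defect category = software: screen == software is false
  product age ≤ 66 months: 14 ≤ 66 is true
  country of purchase ∈ {CA, UK}: US is not in the set → false
  extended warranty purchased: yes → true
  product age ≤ 28 months: 14 ≤ 28 is true
  estimated repair cost ≥ 672 USD: 801 ≥ 672 is true
  serial number matches: yes → true
  water damage present: yes → true
  product registered: no → false
  original receipt provided: yes → true
  defect category ∈ {cosmetic, mainboard, screen}: screen is in the set → true
Combine:
[1.1] true OR false OR true = true
[1.2] false OR false OR true = true
[1] true → true = true
[2.1.1.2] true OR false = true
[2.1.1] false AND true = false
[2.1.2.2] true AND true = true
[2.1.2] true AND true = true
[2.1] exactly-one(false, true) = true
[2] NOT true = false
[3.1] true OR true OR false = true
[3.2.1.2.1] true AND true = true
[3.2.1.2] NOT true = false
[3.2.1] true OR false = true
[3.2] NOT true = false
[3] true → false = false
[root] true OR false OR false = true
Overall: true → honored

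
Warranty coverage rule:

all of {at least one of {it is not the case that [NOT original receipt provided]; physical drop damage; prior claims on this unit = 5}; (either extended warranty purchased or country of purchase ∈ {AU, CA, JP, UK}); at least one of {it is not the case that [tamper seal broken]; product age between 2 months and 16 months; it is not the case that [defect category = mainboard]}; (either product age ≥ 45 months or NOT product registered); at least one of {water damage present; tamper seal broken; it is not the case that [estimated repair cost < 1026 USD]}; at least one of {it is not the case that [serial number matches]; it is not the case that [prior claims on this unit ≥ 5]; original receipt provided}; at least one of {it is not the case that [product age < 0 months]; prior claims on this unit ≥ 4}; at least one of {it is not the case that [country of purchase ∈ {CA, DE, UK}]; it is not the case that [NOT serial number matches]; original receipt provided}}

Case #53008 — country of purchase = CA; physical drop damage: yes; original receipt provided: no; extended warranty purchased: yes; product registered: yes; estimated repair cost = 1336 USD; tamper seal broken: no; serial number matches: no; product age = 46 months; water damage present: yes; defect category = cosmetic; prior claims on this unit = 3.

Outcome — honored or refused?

Atomic conditions:
  NOT original receipt provided: no → true
  physical drop damage: yes → true
  prior claims on this unit = 5: 3 == 5 is false
  extended warranty purchased: yes → true
  country of purchase ∈ {AU, CA, JP, UK}: CA is in the set → true
  tamper seal broken: no → false
  product age between 2 months and 16 months: 46 in [2, 16] is false
  defect category = mainboard: cosmetic == mainboard is false
  product age ≥ 45 months: 46 ≥ 45 is true
  NOT product registered: yes → false
  water damage present: yes → true
  estimated repair cost < 1026 USD: 1336 < 1026 is false
  serial number matches: no → false
  prior claims on this unit ≥ 5: 3 ≥ 5 is false
  original receipt provided: no → false
  product age < 0 months: 46 < 0 is false
  prior claims on this unit ≥ 4: 3 ≥ 4 is false
  country of purchase ∈ {CA, DE, UK}: CA is in the set → true
  NOT serial number matches: no → true
Combine:
[1.1] NOT true = false
[1] false OR true OR false = true
[2] true OR true = true
[3.1] NOT false = true
[3.3] NOT false = true
[3] true OR false OR true = true
[4] true OR false = true
[5.3] NOT false = true
[5] true OR false OR true = true
[6.1] NOT false = true
[6.2] NOT false = true
[6] true OR true OR false = true
[7.1] NOT false = true
[7] true OR false = true
[8.1] NOT true = false
[8.2] NOT true = false
[8] false OR false OR false = false
[root] true AND true AND true AND true AND true AND true AND true AND false = false
Overall: false → refused

Refused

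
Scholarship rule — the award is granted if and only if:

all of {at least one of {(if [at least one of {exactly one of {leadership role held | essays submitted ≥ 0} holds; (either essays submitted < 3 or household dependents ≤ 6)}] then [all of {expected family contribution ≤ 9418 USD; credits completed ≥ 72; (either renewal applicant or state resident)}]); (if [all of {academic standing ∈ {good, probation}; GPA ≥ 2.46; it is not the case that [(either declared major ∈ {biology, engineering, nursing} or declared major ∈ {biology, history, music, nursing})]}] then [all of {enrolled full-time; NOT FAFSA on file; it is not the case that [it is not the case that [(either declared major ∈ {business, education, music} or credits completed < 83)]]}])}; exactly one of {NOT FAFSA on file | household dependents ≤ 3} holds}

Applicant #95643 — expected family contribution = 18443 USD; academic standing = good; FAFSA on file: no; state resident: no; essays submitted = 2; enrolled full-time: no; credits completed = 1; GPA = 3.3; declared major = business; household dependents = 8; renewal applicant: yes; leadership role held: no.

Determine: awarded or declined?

Declined

Atomic conditions:
  leadership role held: no → false
  essays submitted ≥ 0: 2 ≥ 0 is true
  essays submitted < 3: 2 < 3 is true
  household dependents ≤ 6: 8 ≤ 6 is false
  expected family contribution ≤ 9418 USD: 18443 ≤ 9418 is false
  credits completed ≥ 72: 1 ≥ 72 is false
  renewal applicant: yes → true
  state resident: no → false
  academic standing ∈ {good, probation}: good is in the set → true
  GPA ≥ 2.46: 3.3 ≥ 2.46 is true
  declared major ∈ {biology, engineering, nursing}: business is not in the set → false
  declared major ∈ {biology, history, music, nursing}: business is not in the set → false
  enrolled full-time: no → false
  NOT FAFSA on file: no → true
  declared major ∈ {business, education, music}: business is in the set → true
  credits completed < 83: 1 < 83 is true
  household dependents ≤ 3: 8 ≤ 3 is false
Combine:
[1.1.1.1] exactly-one(false, true) = true
[1.1.1.2] true OR false = true
[1.1.1] true OR true = true
[1.1.2.3] true OR false = true
[1.1.2] false AND false AND true = false
[1.1] true → false = false
[1.2.1.3.1] false OR false = false
[1.2.1.3] NOT false = true
[1.2.1] true AND true AND true = true
[1.2.2.3.1.1] true OR true = true
[1.2.2.3.1] NOT true = false
[1.2.2.3] NOT false = true
[1.2.2] false AND true AND true = false
[1.2] true → false = false
[1] false OR false = false
[2] exactly-one(true, false) = true
[root] false AND true = false
Overall: false → declined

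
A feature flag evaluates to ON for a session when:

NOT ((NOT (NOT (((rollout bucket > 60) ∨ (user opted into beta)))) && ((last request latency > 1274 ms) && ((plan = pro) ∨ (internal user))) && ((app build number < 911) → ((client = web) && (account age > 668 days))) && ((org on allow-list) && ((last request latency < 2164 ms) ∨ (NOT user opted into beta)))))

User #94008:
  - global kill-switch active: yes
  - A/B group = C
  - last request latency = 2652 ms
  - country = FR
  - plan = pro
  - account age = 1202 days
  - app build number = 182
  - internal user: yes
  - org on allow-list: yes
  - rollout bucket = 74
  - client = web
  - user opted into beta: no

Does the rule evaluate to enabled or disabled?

Disabled

Atomic conditions:
  rollout bucket > 60: 74 > 60 is true
  user opted into beta: no → false
  last request latency > 1274 ms: 2652 > 1274 is true
  plan = pro: pro == pro is true
  internal user: yes → true
  app build number < 911: 182 < 911 is true
  client = web: web == web is true
  account age > 668 days: 1202 > 668 is true
  org on allow-list: yes → true
  last request latency < 2164 ms: 2652 < 2164 is false
  NOT user opted into beta: no → true
Combine:
[1.1.1.1] true OR false = true
[1.1.1] NOT true = false
[1.1] NOT false = true
[1.2.2] true OR true = true
[1.2] true AND true = true
[1.3.2] true AND true = true
[1.3] true → true = true
[1.4.2] false OR true = true
[1.4] true AND true = true
[1] true AND true AND true AND true = true
[root] NOT true = false
Overall: false → disabled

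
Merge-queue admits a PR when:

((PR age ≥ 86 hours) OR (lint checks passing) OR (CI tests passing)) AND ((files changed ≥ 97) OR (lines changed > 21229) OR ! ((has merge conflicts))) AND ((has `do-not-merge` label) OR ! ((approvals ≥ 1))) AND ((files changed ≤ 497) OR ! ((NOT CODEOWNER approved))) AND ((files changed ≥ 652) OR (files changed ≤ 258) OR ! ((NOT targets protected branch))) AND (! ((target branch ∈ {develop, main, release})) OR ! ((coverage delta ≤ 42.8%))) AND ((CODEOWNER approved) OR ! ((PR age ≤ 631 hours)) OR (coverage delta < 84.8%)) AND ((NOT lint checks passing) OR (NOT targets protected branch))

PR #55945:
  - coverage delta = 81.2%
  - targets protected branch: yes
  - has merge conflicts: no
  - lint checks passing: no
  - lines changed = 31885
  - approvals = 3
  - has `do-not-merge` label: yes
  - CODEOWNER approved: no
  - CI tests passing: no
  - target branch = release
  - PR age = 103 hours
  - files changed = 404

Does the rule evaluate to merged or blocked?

Merged

Atomic conditions:
  PR age ≥ 86 hours: 103 ≥ 86 is true
  lint checks passing: no → false
  CI tests passing: no → false
  files changed ≥ 97: 404 ≥ 97 is true
  lines changed > 21229: 31885 > 21229 is true
  has merge conflicts: no → false
  has `do-not-merge` label: yes → true
  approvals ≥ 1: 3 ≥ 1 is true
  files changed ≤ 497: 404 ≤ 497 is true
  NOT CODEOWNER approved: no → true
  files changed ≥ 652: 404 ≥ 652 is false
  files changed ≤ 258: 404 ≤ 258 is false
  NOT targets protected branch: yes → false
  target branch ∈ {develop, main, release}: release is in the set → true
  coverage delta ≤ 42.8%: 81.2 ≤ 42.8 is false
  CODEOWNER approved: no → false
  PR age ≤ 631 hours: 103 ≤ 631 is true
  coverage delta < 84.8%: 81.2 < 84.8 is true
  NOT lint checks passing: no → true
Combine:
[1] true OR false OR false = true
[2.3] NOT false = true
[2] true OR true OR true = true
[3.2] NOT true = false
[3] true OR false = true
[4.2] NOT true = false
[4] true OR false = true
[5.3] NOT false = true
[5] false OR false OR true = true
[6.1] NOT true = false
[6.2] NOT false = true
[6] false OR true = true
[7.2] NOT true = false
[7] false OR false OR true = true
[8] true OR false = true
[root] true AND true AND true AND true AND true AND true AND true AND true = true
Overall: true → merged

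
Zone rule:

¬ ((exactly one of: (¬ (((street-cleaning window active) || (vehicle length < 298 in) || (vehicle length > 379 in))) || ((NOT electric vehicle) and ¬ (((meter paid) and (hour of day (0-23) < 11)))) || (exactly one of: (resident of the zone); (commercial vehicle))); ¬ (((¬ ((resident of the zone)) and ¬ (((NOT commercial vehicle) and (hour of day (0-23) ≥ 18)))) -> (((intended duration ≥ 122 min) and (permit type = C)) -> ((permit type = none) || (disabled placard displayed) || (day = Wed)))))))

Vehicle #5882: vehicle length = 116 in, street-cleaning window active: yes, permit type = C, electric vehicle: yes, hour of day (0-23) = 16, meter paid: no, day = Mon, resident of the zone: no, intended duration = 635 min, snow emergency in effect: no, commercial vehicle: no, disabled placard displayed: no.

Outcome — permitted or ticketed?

Atomic conditions:
  street-cleaning window active: yes → true
  vehicle length < 298 in: 116 < 298 is true
  vehicle length > 379 in: 116 > 379 is false
  NOT electric vehicle: yes → false
  meter paid: no → false
  hour of day (0-23) < 11: 16 < 11 is false
  resident of the zone: no → false
  commercial vehicle: no → false
  NOT commercial vehicle: no → true
  hour of day (0-23) ≥ 18: 16 ≥ 18 is false
  intended duration ≥ 122 min: 635 ≥ 122 is true
  permit type = C: C == C is true
  permit type = none: C == none is false
  disabled placard displayed: no → false
  day = Wed: Mon == Wed is false
Combine:
[1.1.1.1] true OR true OR false = true
[1.1.1] NOT true = false
[1.1.2.2.1] false AND false = false
[1.1.2.2] NOT false = true
[1.1.2] false AND true = false
[1.1.3] exactly-one(false, false) = false
[1.1] false OR false OR false = false
[1.2.1.1.1] NOT false = true
[1.2.1.1.2.1] true AND false = false
[1.2.1.1.2] NOT false = true
[1.2.1.1] true AND true = true
[1.2.1.2.1] true AND true = true
[1.2.1.2.2] false OR false OR false = false
[1.2.1.2] true → false = false
[1.2.1] true → false = false
[1.2] NOT false = true
[1] exactly-one(false, true) = true
[root] NOT true = false
Overall: false → ticketed

Ticketed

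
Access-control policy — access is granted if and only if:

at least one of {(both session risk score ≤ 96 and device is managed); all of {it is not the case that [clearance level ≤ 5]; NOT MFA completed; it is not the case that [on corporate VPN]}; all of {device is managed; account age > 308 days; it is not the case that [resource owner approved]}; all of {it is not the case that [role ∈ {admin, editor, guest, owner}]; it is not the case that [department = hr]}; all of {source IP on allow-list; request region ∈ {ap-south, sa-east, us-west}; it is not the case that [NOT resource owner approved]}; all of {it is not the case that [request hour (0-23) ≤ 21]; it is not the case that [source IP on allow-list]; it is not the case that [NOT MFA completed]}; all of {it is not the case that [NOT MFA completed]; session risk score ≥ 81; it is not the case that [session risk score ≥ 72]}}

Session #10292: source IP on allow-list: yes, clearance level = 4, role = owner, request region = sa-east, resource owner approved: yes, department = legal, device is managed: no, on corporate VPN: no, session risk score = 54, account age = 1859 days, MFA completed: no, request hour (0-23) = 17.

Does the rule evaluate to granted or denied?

Granted

Atomic conditions:
  session risk score ≤ 96: 54 ≤ 96 is true
  device is managed: no → false
  clearance level ≤ 5: 4 ≤ 5 is true
  NOT MFA completed: no → true
  on corporate VPN: no → false
  account age > 308 days: 1859 > 308 is true
  resource owner approved: yes → true
  role ∈ {admin, editor, guest, owner}: owner is in the set → true
  department = hr: legal == hr is false
  source IP on allow-list: yes → true
  request region ∈ {ap-south, sa-east, us-west}: sa-east is in the set → true
  NOT resource owner approved: yes → false
  request hour (0-23) ≤ 21: 17 ≤ 21 is true
  session risk score ≥ 81: 54 ≥ 81 is false
  session risk score ≥ 72: 54 ≥ 72 is false
Combine:
[1] true AND false = false
[2.1] NOT true = false
[2.3] NOT false = true
[2] false AND true AND true = false
[3.3] NOT true = false
[3] false AND true AND false = false
[4.1] NOT true = false
[4.2] NOT false = true
[4] false AND true = false
[5.3] NOT false = true
[5] true AND true AND true = true
[6.1] NOT true = false
[6.2] NOT true = false
[6.3] NOT true = false
[6] false AND false AND false = false
[7.1] NOT true = false
[7.3] NOT false = true
[7] false AND false AND true = false
[root] false OR false OR false OR false OR true OR false OR false = true
Overall: true → granted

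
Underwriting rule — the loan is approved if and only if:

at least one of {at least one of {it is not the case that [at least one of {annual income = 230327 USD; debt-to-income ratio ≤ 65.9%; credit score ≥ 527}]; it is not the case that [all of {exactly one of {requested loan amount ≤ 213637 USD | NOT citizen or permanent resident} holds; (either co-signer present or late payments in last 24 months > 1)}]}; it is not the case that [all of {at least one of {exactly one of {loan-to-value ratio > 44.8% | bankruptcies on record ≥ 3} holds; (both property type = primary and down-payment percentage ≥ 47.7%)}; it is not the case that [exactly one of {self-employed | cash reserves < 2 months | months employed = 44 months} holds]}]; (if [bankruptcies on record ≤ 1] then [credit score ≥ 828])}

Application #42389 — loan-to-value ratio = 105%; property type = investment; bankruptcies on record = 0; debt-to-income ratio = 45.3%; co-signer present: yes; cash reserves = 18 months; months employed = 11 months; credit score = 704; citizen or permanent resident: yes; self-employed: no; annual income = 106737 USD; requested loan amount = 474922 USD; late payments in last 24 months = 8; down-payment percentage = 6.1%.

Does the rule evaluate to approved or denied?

Atomic conditions:
  annual income = 230327 USD: 106737 == 230327 is false
  debt-to-income ratio ≤ 65.9%: 45.3 ≤ 65.9 is true
  credit score ≥ 527: 704 ≥ 527 is true
  requested loan amount ≤ 213637 USD: 474922 ≤ 213637 is false
  NOT citizen or permanent resident: yes → false
  co-signer present: yes → true
  late payments in last 24 months > 1: 8 > 1 is true
  loan-to-value ratio > 44.8%: 105 > 44.8 is true
  bankruptcies on record ≥ 3: 0 ≥ 3 is false
  property type = primary: investment == primary is false
  down-payment percentage ≥ 47.7%: 6.1 ≥ 47.7 is false
  self-employed: no → false
  cash reserves < 2 months: 18 < 2 is false
  months employed = 44 months: 11 == 44 is false
  bankruptcies on record ≤ 1: 0 ≤ 1 is true
  credit score ≥ 828: 704 ≥ 828 is false
Combine:
[1.1.1] false OR true OR true = true
[1.1] NOT true = false
[1.2.1.1] exactly-one(false, false) = false
[1.2.1.2] true OR true = true
[1.2.1] false AND true = false
[1.2] NOT false = true
[1] false OR true = true
[2.1.1.1] exactly-one(true, false) = true
[2.1.1.2] false AND false = false
[2.1.1] true OR false = true
[2.1.2.1] exactly-one(false, false, false) = false
[2.1.2] NOT false = true
[2.1] true AND true = true
[2] NOT true = false
[3] true → false = false
[root] true OR false OR false = true
Overall: true → approved

Approved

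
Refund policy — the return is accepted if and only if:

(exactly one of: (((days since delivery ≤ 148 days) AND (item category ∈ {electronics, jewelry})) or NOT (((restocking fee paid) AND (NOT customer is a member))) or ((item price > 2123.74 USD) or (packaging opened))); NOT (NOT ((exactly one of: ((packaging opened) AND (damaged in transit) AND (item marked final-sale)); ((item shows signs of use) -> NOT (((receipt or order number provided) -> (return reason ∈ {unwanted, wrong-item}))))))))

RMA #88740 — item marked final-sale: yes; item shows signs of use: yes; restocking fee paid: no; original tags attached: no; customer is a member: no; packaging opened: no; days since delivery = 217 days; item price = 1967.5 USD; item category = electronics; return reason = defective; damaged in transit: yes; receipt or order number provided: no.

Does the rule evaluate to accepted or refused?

Accepted

Atomic conditions:
  days since delivery ≤ 148 days: 217 ≤ 148 is false
  item category ∈ {electronics, jewelry}: electronics is in the set → true
  restocking fee paid: no → false
  NOT customer is a member: no → true
  item price > 2123.74 USD: 1967.5 > 2123.74 is false
  packaging opened: no → false
  damaged in transit: yes → true
  item marked final-sale: yes → true
  item shows signs of use: yes → true
  receipt or order number provided: no → false
  return reason ∈ {unwanted, wrong-item}: defective is not in the set → false
Combine:
[1.1] false AND true = false
[1.2.1] false AND true = false
[1.2] NOT false = true
[1.3] false OR false = false
[1] false OR true OR false = true
[2.1.1.1] false AND true AND true = false
[2.1.1.2.2.1] false → false (antecedent false ⇒ implication holds) = true
[2.1.1.2.2] NOT true = false
[2.1.1.2] true → false = false
[2.1.1] exactly-one(false, false) = false
[2.1] NOT false = true
[2] NOT true = false
[root] exactly-one(true, false) = true
Overall: true → accepted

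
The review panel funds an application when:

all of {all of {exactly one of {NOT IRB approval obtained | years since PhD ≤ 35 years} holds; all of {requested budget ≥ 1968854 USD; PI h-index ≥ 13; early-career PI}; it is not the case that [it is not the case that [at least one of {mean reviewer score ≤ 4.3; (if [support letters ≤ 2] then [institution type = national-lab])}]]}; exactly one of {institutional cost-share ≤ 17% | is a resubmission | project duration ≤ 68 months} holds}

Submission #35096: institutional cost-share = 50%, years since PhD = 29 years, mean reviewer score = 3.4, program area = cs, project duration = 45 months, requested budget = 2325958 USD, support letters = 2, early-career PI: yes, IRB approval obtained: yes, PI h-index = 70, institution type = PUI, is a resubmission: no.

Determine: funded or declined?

Funded

Atomic conditions:
  NOT IRB approval obtained: yes → false
  years since PhD ≤ 35 years: 29 ≤ 35 is true
  requested budget ≥ 1968854 USD: 2325958 ≥ 1968854 is true
  PI h-index ≥ 13: 70 ≥ 13 is true
  early-career PI: yes → true
  mean reviewer score ≤ 4.3: 3.4 ≤ 4.3 is true
  support letters ≤ 2: 2 ≤ 2 is true
  institution type = national-lab: PUI == national-lab is false
  institutional cost-share ≤ 17%: 50 ≤ 17 is false
  is a resubmission: no → false
  project duration ≤ 68 months: 45 ≤ 68 is true
Combine:
[1.1] exactly-one(false, true) = true
[1.2] true AND true AND true = true
[1.3.1.1.2] true → false = false
[1.3.1.1] true OR false = true
[1.3.1] NOT true = false
[1.3] NOT false = true
[1] true AND true AND true = true
[2] exactly-one(false, false, true) = true
[root] true AND true = true
Overall: true → funded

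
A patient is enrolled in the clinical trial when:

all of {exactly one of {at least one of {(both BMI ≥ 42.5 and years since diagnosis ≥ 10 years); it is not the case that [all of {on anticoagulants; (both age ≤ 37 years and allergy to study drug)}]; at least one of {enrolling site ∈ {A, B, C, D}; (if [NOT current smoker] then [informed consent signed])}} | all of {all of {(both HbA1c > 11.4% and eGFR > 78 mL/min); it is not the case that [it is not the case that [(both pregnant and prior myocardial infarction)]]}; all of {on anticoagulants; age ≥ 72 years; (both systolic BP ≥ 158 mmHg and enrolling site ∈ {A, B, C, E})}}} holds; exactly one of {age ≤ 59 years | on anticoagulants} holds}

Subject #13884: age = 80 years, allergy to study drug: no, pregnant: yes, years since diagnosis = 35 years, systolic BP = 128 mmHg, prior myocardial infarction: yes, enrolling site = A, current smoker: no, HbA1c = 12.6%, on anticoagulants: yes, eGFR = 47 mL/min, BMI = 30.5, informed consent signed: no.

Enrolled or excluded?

Atomic conditions:
  BMI ≥ 42.5: 30.5 ≥ 42.5 is false
  years since diagnosis ≥ 10 years: 35 ≥ 10 is true
  on anticoagulants: yes → true
  age ≤ 37 years: 80 ≤ 37 is false
  allergy to study drug: no → false
  enrolling site ∈ {A, B, C, D}: A is in the set → true
  NOT current smoker: no → true
  informed consent signed: no → false
  HbA1c > 11.4%: 12.6 > 11.4 is true
  eGFR > 78 mL/min: 47 > 78 is false
  pregnant: yes → true
  prior myocardial infarction: yes → true
  age ≥ 72 years: 80 ≥ 72 is true
  systolic BP ≥ 158 mmHg: 128 ≥ 158 is false
  enrolling site ∈ {A, B, C, E}: A is in the set → true
  age ≤ 59 years: 80 ≤ 59 is false
Combine:
[1.1.1] false AND true = false
[1.1.2.1.2] false AND false = false
[1.1.2.1] true AND false = false
[1.1.2] NOT false = true
[1.1.3.2] true → false = false
[1.1.3] true OR false = true
[1.1] false OR true OR true = true
[1.2.1.1] true AND false = false
[1.2.1.2.1.1] true AND true = true
[1.2.1.2.1] NOT true = false
[1.2.1.2] NOT false = true
[1.2.1] false AND true = false
[1.2.2.3] false AND true = false
[1.2.2] true AND true AND false = false
[1.2] false AND false = false
[1] exactly-one(true, false) = true
[2] exactly-one(false, true) = true
[root] true AND true = true
Overall: true → enrolled

Enrolled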